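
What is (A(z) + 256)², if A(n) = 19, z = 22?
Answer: 75625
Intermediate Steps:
(A(z) + 256)² = (19 + 256)² = 275² = 75625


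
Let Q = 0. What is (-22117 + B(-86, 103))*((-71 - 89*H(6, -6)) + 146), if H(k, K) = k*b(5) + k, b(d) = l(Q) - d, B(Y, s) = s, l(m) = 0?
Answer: -48672954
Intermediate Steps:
b(d) = -d (b(d) = 0 - d = -d)
H(k, K) = -4*k (H(k, K) = k*(-1*5) + k = k*(-5) + k = -5*k + k = -4*k)
(-22117 + B(-86, 103))*((-71 - 89*H(6, -6)) + 146) = (-22117 + 103)*((-71 - (-356)*6) + 146) = -22014*((-71 - 89*(-24)) + 146) = -22014*((-71 + 2136) + 146) = -22014*(2065 + 146) = -22014*2211 = -48672954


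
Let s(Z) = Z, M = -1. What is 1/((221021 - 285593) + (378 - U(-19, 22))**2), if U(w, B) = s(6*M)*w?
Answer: 1/5124 ≈ 0.00019516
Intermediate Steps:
U(w, B) = -6*w (U(w, B) = (6*(-1))*w = -6*w)
1/((221021 - 285593) + (378 - U(-19, 22))**2) = 1/((221021 - 285593) + (378 - (-6)*(-19))**2) = 1/(-64572 + (378 - 1*114)**2) = 1/(-64572 + (378 - 114)**2) = 1/(-64572 + 264**2) = 1/(-64572 + 69696) = 1/5124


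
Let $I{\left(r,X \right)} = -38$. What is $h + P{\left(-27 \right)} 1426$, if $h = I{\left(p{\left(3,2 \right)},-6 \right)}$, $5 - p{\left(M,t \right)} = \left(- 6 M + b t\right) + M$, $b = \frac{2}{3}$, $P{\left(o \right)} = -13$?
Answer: $-18576$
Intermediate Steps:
$b = \frac{2}{3}$ ($b = 2 \cdot \frac{1}{3} = \frac{2}{3} \approx 0.66667$)
$p{\left(M,t \right)} = 5 + 5 M - \frac{2 t}{3}$ ($p{\left(M,t \right)} = 5 - \left(\left(- 6 M + \frac{2 t}{3}\right) + M\right) = 5 - \left(- 5 M + \frac{2 t}{3}\right) = 5 + \left(5 M - \frac{2 t}{3}\right) = 5 + 5 M - \frac{2 t}{3}$)
$h = -38$
$h + P{\left(-27 \right)} 1426 = -38 - 18538 = -18576$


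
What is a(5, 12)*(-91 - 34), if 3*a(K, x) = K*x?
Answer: -2500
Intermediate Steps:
a(K, x) = K*x/3 (a(K, x) = (K*x)/3 = K*x/3)
a(5, 12)*(-91 - 34) = ((1/3)*5*12)*(-91 - 34) = 20*(-125) = -2500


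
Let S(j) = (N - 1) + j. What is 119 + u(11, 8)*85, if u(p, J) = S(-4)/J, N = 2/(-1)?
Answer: 357/8 ≈ 44.625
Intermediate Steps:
N = -2 (N = 2*(-1) = -2)
S(j) = -3 + j (S(j) = (-2 - 1) + j = -3 + j)
u(p, J) = -7/J (u(p, J) = (-3 - 4)/J = -7/J)
119 + u(11, 8)*85 = 119 - 7/8*85 = 119 - 595/8 = 357/8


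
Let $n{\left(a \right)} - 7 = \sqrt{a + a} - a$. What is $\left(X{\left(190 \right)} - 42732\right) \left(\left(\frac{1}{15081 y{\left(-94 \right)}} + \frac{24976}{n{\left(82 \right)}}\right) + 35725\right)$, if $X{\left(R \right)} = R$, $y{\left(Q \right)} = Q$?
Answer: $- \frac{5826399809671597919}{3870795027} + \frac{2125057984 \sqrt{41}}{5461} \approx -1.5027 \cdot 10^{9}$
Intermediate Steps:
$n{\left(a \right)} = 7 - a + \sqrt{2} \sqrt{a}$ ($n{\left(a \right)} = 7 - \left(a - \sqrt{a + a}\right) = 7 - \left(a - \sqrt{2} \sqrt{a}\right) = 7 + \left(\sqrt{2} \sqrt{a} - a\right) = 7 + \left(- a + \sqrt{2} \sqrt{a}\right) = 7 - a + \sqrt{2} \sqrt{a}$)
$\left(X{\left(190 \right)} - 42732\right) \left(\left(\frac{1}{15081 y{\left(-94 \right)}} + \frac{24976}{n{\left(82 \right)}}\right) + 35725\right) = \left(190 - 42732\right) \left(\left(\frac{1}{15081 \left(-94\right)} + \frac{24976}{7 - 82 + \sqrt{2} \sqrt{82}}\right) + 35725\right) = - 42542 \left(\left(\frac{1}{15081} \left(- \frac{1}{94}\right) + \frac{24976}{7 - 82 + 2 \sqrt{41}}\right) + 35725\right) = - 42542 \left(\left(- \frac{1}{1417614} + \frac{24976}{-75 + 2 \sqrt{41}}\right) + 35725\right) = - 42542 \left(\frac{50644260149}{1417614} + \frac{24976}{-75 + 2 \sqrt{41}}\right) = - \frac{1077254057629379}{708807} - \frac{1062528992}{-75 + 2 \sqrt{41}}$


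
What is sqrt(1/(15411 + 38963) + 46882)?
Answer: sqrt(138608127465006)/54374 ≈ 216.52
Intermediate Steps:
sqrt(1/(15411 + 38963) + 46882) = sqrt(1/54374 + 46882) = sqrt(2549161869/54374) = sqrt(138608127465006)/54374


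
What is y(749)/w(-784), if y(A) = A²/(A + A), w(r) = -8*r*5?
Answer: 107/8960 ≈ 0.011942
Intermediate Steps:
w(r) = -40*r
y(A) = A/2 (y(A) = A²/((2*A)) = (1/(2*A))*A² = A/2)
y(749)/w(-784) = ((½)*749)/((-40*(-784))) = (749/2)/31360 = (749/2)*(1/31360) = 107/8960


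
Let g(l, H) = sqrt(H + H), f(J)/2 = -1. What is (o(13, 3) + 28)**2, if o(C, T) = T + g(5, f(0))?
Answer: 957 + 124*I ≈ 957.0 + 124.0*I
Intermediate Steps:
f(J) = -2 (f(J) = 2*(-1) = -2)
g(l, H) = sqrt(2)*sqrt(H) (g(l, H) = sqrt(2*H) = sqrt(2)*sqrt(H))
o(C, T) = T + 2*I (o(C, T) = T + sqrt(2)*sqrt(-2) = T + sqrt(2)*(I*sqrt(2)) = T + 2*I)
(o(13, 3) + 28)**2 = ((3 + 2*I) + 28)**2 = (31 + 2*I)**2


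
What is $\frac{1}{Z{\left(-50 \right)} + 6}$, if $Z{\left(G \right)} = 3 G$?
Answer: $- \frac{1}{144} \approx -0.0069444$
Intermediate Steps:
$\frac{1}{Z{\left(-50 \right)} + 6} = \frac{1}{3 \left(-50\right) + 6} = \frac{1}{-150 + 6} = \frac{1}{-144} = - \frac{1}{144}$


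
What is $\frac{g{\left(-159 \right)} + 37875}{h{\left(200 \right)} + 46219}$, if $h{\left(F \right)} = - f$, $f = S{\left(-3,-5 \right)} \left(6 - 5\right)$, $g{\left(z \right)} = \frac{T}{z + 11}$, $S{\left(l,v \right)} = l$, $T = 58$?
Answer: $\frac{2802721}{3420428} \approx 0.81941$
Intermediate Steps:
$g{\left(z \right)} = \frac{58}{11 + z}$ ($g{\left(z \right)} = \frac{58}{z + 11} = \frac{58}{11 + z}$)
$f = -3$ ($f = - 3 \left(6 - 5\right) = \left(-3\right) 1 = -3$)
$h{\left(F \right)} = 3$ ($h{\left(F \right)} = \left(-1\right) \left(-3\right) = 3$)
$\frac{g{\left(-159 \right)} + 37875}{h{\left(200 \right)} + 46219} = \frac{\frac{58}{11 - 159} + 37875}{3 + 46219} = \frac{\frac{58}{-148} + 37875}{46222} = \left(58 \left(- \frac{1}{148}\right) + 37875\right) \frac{1}{46222} = \left(- \frac{29}{74} + 37875\right) \frac{1}{46222} = \frac{2802721}{74} \cdot \frac{1}{46222} = \frac{2802721}{3420428}$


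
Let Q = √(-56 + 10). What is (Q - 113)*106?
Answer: -11978 + 106*I*√46 ≈ -11978.0 + 718.93*I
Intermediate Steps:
Q = I*√46 (Q = √(-46) = I*√46 ≈ 6.7823*I)
(Q - 113)*106 = (I*√46 - 113)*106 = (-113 + I*√46)*106 = -11978 + 106*I*√46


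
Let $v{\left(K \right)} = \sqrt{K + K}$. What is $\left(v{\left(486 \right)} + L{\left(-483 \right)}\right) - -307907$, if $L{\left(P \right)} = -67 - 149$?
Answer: $307691 + 18 \sqrt{3} \approx 3.0772 \cdot 10^{5}$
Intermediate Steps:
$L{\left(P \right)} = -216$ ($L{\left(P \right)} = -67 - 149 = -216$)
$v{\left(K \right)} = \sqrt{2} \sqrt{K}$ ($v{\left(K \right)} = \sqrt{2 K} = \sqrt{2} \sqrt{K}$)
$\left(v{\left(486 \right)} + L{\left(-483 \right)}\right) - -307907 = \left(\sqrt{2} \sqrt{486} - 216\right) - -307907 = \left(\sqrt{2} \cdot 9 \sqrt{6} - 216\right) + 307907 = \left(18 \sqrt{3} - 216\right) + 307907 = \left(-216 + 18 \sqrt{3}\right) + 307907 = 307691 + 18 \sqrt{3}$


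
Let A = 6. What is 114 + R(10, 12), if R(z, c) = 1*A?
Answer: 120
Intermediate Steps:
R(z, c) = 6 (R(z, c) = 1*6 = 6)
114 + R(10, 12) = 114 + 6 = 120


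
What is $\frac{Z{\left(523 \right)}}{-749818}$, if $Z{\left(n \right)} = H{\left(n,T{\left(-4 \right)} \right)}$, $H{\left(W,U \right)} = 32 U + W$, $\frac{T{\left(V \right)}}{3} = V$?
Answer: $- \frac{139}{749818} \approx -0.00018538$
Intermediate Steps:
$T{\left(V \right)} = 3 V$
$H{\left(W,U \right)} = W + 32 U$
$Z{\left(n \right)} = -384 + n$ ($Z{\left(n \right)} = n + 32 \cdot 3 \left(-4\right) = n + 32 \left(-12\right) = n - 384 = -384 + n$)
$\frac{Z{\left(523 \right)}}{-749818} = \frac{-384 + 523}{-749818} = 139 \left(- \frac{1}{749818}\right) = - \frac{139}{749818}$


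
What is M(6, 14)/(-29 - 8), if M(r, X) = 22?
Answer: -22/37 ≈ -0.59459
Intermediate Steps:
M(6, 14)/(-29 - 8) = 22/(-29 - 8) = 22/(-37) = 22*(-1/37) = -22/37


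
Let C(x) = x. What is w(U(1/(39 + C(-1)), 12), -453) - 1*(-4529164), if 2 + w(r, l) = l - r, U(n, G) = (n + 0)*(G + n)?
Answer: 6539455339/1444 ≈ 4.5287e+6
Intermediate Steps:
U(n, G) = n*(G + n)
w(r, l) = -2 + l - r (w(r, l) = -2 + (l - r) = -2 + l - r)
w(U(1/(39 + C(-1)), 12), -453) - 1*(-4529164) = (-2 - 453 - (12 + 1/(39 - 1))/(39 - 1)) - 1*(-4529164) = (-2 - 453 - (12 + 1/38)/38) + 4529164 = (-2 - 453 - 457/(38*38)) + 4529164 = (-2 - 453 - 1*457/1444) + 4529164 = (-2 - 453 - 457/1444) + 4529164 = -657477/1444 + 4529164 = 6539455339/1444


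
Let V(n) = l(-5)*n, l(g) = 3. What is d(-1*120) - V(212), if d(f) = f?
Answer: -756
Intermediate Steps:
V(n) = 3*n
d(-1*120) - V(212) = -1*120 - 3*212 = -120 - 1*636 = -120 - 636 = -756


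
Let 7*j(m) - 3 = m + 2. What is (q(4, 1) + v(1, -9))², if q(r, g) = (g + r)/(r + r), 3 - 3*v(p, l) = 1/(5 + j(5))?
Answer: 2886601/1166400 ≈ 2.4748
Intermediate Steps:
j(m) = 5/7 + m/7 (j(m) = 3/7 + (m + 2)/7 = 3/7 + (2 + m)/7 = 3/7 + (2/7 + m/7) = 5/7 + m/7)
v(p, l) = 128/135 (v(p, l) = 1 - 1/(3*(5 + (5/7 + (⅐)*5))) = 1 - 1/(3*(5 + (5/7 + 5/7))) = 1 - 1/(3*(5 + 10/7)) = 1 - 1/(3*45/7) = 1 - ⅓*7/45 = 1 - 7/135 = 128/135)
q(r, g) = (g + r)/(2*r) (q(r, g) = (g + r)/((2*r)) = (g + r)*(1/(2*r)) = (g + r)/(2*r))
(q(4, 1) + v(1, -9))² = ((½)*(1 + 4)/4 + 128/135)² = ((½)*(¼)*5 + 128/135)² = (5/8 + 128/135)² = (1699/1080)² = 2886601/1166400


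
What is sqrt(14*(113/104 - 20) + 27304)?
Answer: sqrt(18278507)/26 ≈ 164.44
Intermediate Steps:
sqrt(14*(113/104 - 20) + 27304) = sqrt(14*(-1967/104) + 27304) = sqrt(-13769/52 + 27304) = sqrt(1406039/52) = sqrt(18278507)/26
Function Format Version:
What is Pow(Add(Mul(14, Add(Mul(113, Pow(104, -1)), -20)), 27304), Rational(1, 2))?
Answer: Mul(Rational(1, 26), Pow(18278507, Rational(1, 2))) ≈ 164.44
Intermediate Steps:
Pow(Add(Mul(14, Add(Mul(113, Pow(104, -1)), -20)), 27304), Rational(1, 2)) = Pow(Add(Mul(14, Add(Mul(113, Rational(1, 104)), -20)), 27304), Rational(1, 2)) = Pow(Add(Mul(14, Add(Rational(113, 104), -20)), 27304), Rational(1, 2)) = Pow(Add(Mul(14, Rational(-1967, 104)), 27304), Rational(1, 2)) = Pow(Add(Rational(-13769, 52), 27304), Rational(1, 2)) = Pow(Rational(1406039, 52), Rational(1, 2)) = Mul(Rational(1, 26), Pow(18278507, Rational(1, 2)))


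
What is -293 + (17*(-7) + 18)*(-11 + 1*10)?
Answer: -192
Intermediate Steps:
-293 + (17*(-7) + 18)*(-11 + 1*10) = -293 + (-119 + 18)*(-11 + 10) = -293 - 101*(-1) = -293 + 101 = -192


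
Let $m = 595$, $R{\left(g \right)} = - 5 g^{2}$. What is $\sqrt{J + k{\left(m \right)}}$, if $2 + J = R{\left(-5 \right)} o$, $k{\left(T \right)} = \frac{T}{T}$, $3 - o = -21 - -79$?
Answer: $\sqrt{6874} \approx 82.91$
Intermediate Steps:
$o = -55$ ($o = 3 - \left(-21 - -79\right) = 3 - \left(-21 + 79\right) = 3 - 58 = -55$)
$k{\left(T \right)} = 1$
$J = 6873$ ($J = -2 + - 5 \left(-5\right)^{2} \left(-55\right) = -2 + \left(-5\right) 25 \left(-55\right) = -2 - -6875 = -2 + 6875 = 6873$)
$\sqrt{J + k{\left(m \right)}} = \sqrt{6873 + 1} = \sqrt{6874}$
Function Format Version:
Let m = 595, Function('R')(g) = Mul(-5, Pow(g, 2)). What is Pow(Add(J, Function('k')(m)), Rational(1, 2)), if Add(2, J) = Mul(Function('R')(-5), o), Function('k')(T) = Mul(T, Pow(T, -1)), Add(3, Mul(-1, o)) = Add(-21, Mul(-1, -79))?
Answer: Pow(6874, Rational(1, 2)) ≈ 82.910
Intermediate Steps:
o = -55 (o = Add(3, Mul(-1, Add(-21, Mul(-1, -79)))) = Add(3, Mul(-1, Add(-21, 79))) = Add(3, Mul(-1, 58)) = Add(3, -58) = -55)
Function('k')(T) = 1
J = 6873 (J = Add(-2, Mul(Mul(-5, Pow(-5, 2)), -55)) = Add(-2, Mul(Mul(-5, 25), -55)) = Add(-2, Mul(-125, -55)) = Add(-2, 6875) = 6873)
Pow(Add(J, Function('k')(m)), Rational(1, 2)) = Pow(Add(6873, 1), Rational(1, 2)) = Pow(6874, Rational(1, 2))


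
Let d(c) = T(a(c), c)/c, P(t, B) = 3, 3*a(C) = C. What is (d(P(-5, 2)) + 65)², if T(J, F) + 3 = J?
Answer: 37249/9 ≈ 4138.8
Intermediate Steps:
a(C) = C/3
T(J, F) = -3 + J
d(c) = (-3 + c/3)/c
(d(P(-5, 2)) + 65)² = ((⅓)*(-9 + 3)/3 + 65)² = ((⅓)*(⅓)*(-6) + 65)² = (-⅔ + 65)² = (193/3)² = 37249/9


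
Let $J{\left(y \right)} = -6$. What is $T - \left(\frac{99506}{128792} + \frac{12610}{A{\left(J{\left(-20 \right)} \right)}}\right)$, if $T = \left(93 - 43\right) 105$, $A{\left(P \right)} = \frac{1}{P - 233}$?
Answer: $\frac{194414050087}{64396} \approx 3.019 \cdot 10^{6}$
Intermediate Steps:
$A{\left(P \right)} = \frac{1}{-233 + P}$
$T = 5250$ ($T = 50 \cdot 105 = 5250$)
$T - \left(\frac{99506}{128792} + \frac{12610}{A{\left(J{\left(-20 \right)} \right)}}\right) = 5250 - \left(\frac{99506}{128792} + \frac{12610}{\frac{1}{-233 - 6}}\right) = 5250 - \left(99506 \cdot \frac{1}{128792} + \frac{12610}{\frac{1}{-239}}\right) = 5250 - \left(\frac{49753}{64396} + \frac{12610}{- \frac{1}{239}}\right) = 5250 - \left(\frac{49753}{64396} + 12610 \left(-239\right)\right) = 5250 - \left(\frac{49753}{64396} - 3013790\right) = 5250 - - \frac{194075971087}{64396} = 5250 + \frac{194075971087}{64396} = \frac{194414050087}{64396}$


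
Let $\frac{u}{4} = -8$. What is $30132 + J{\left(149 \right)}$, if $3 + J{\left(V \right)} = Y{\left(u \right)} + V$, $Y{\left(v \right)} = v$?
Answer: $30246$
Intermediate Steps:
$u = -32$ ($u = 4 \left(-8\right) = -32$)
$J{\left(V \right)} = -35 + V$ ($J{\left(V \right)} = -3 + \left(-32 + V\right) = -35 + V$)
$30132 + J{\left(149 \right)} = 30132 + \left(-35 + 149\right) = 30132 + 114 = 30246$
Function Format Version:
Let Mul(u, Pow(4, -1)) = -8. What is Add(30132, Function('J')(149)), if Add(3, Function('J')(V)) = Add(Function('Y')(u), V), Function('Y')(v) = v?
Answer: 30246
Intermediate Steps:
u = -32 (u = Mul(4, -8) = -32)
Function('J')(V) = Add(-35, V) (Function('J')(V) = Add(-3, Add(-32, V)) = Add(-35, V))
Add(30132, Function('J')(149)) = Add(30132, Add(-35, 149)) = Add(30132, 114) = 30246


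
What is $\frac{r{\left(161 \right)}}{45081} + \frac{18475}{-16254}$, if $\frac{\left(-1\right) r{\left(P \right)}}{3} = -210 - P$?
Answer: $- \frac{90531197}{81416286} \approx -1.112$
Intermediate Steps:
$r{\left(P \right)} = 630 + 3 P$ ($r{\left(P \right)} = - 3 \left(-210 - P\right) = 630 + 3 P$)
$\frac{r{\left(161 \right)}}{45081} + \frac{18475}{-16254} = \frac{630 + 3 \cdot 161}{45081} + \frac{18475}{-16254} = \left(630 + 483\right) \frac{1}{45081} + 18475 \left(- \frac{1}{16254}\right) = 1113 \cdot \frac{1}{45081} - \frac{18475}{16254} = \frac{371}{15027} - \frac{18475}{16254} = - \frac{90531197}{81416286}$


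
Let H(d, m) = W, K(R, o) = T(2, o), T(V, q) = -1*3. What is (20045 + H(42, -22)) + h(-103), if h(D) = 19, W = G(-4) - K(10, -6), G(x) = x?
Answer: 20063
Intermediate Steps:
T(V, q) = -3
K(R, o) = -3
W = -1 (W = -4 - 1*(-3) = -4 + 3 = -1)
H(d, m) = -1
(20045 + H(42, -22)) + h(-103) = (20045 - 1) + 19 = 20044 + 19 = 20063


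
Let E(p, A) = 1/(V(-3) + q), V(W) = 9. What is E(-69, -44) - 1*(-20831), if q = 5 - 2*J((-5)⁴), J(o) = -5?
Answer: 499945/24 ≈ 20831.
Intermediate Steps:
q = 15 (q = 5 - 2*(-5) = 5 + 10 = 15)
E(p, A) = 1/24 (E(p, A) = 1/(9 + 15) = 1/24)
E(-69, -44) - 1*(-20831) = 1/24 - 1*(-20831) = 1/24 + 20831 = 499945/24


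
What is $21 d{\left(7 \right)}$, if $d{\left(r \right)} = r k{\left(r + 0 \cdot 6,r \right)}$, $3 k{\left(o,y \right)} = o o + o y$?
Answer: $4802$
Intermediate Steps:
$k{\left(o,y \right)} = \frac{o^{2}}{3} + \frac{o y}{3}$ ($k{\left(o,y \right)} = \frac{o o + o y}{3} = \frac{o^{2} + o y}{3} = \frac{o^{2}}{3} + \frac{o y}{3}$)
$d{\left(r \right)} = \frac{2 r^{3}}{3}$ ($d{\left(r \right)} = r \frac{\left(r + 0 \cdot 6\right) \left(\left(r + 0 \cdot 6\right) + r\right)}{3} = r \frac{\left(r + 0\right) \left(\left(r + 0\right) + r\right)}{3} = r \frac{r \left(r + r\right)}{3} = r \frac{r 2 r}{3} = r \frac{2 r^{2}}{3} = \frac{2 r^{3}}{3}$)
$21 d{\left(7 \right)} = 21 \frac{2 \cdot 7^{3}}{3} = 21 \cdot \frac{2}{3} \cdot 343 = 21 \cdot \frac{686}{3} = 4802$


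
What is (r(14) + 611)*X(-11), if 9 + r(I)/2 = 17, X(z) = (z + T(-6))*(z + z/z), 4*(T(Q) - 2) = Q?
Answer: 65835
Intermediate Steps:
T(Q) = 2 + Q/4
X(z) = (1 + z)*(1/2 + z) (X(z) = (z + (2 + (1/4)*(-6)))*(z + z/z) = (z + (2 - 3/2))*(z + 1) = (z + 1/2)*(1 + z) = (1/2 + z)*(1 + z) = (1 + z)*(1/2 + z))
r(I) = 16 (r(I) = -18 + 2*17 = -18 + 34 = 16)
(r(14) + 611)*X(-11) = (16 + 611)*(1/2 + (-11)**2 + (3/2)*(-11)) = 627*(1/2 + 121 - 33/2) = 627*105 = 65835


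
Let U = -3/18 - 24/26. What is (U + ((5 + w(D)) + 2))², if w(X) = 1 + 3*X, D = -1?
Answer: 93025/6084 ≈ 15.290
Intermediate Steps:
U = -85/78 (U = -3*1/18 - 24*1/26 = -⅙ - 12/13 = -85/78 ≈ -1.0897)
(U + ((5 + w(D)) + 2))² = (-85/78 + ((5 + (1 + 3*(-1))) + 2))² = (-85/78 + ((5 + (1 - 3)) + 2))² = (-85/78 + ((5 - 2) + 2))² = (-85/78 + (3 + 2))² = (-85/78 + 5)² = (305/78)² = 93025/6084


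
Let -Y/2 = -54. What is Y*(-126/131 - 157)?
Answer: -2234844/131 ≈ -17060.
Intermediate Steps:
Y = 108 (Y = -2*(-54) = 108)
Y*(-126/131 - 157) = 108*(-126/131 - 157) = 108*(-20693/131) = -2234844/131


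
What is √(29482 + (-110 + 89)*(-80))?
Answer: √31162 ≈ 176.53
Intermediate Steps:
√(29482 + (-110 + 89)*(-80)) = √(29482 - 21*(-80)) = √(29482 + 1680) = √31162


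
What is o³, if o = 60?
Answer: 216000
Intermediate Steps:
o³ = 60³ = 216000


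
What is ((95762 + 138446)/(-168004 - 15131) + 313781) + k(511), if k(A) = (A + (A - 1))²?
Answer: 248371481762/183135 ≈ 1.3562e+6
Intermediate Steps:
k(A) = (-1 + 2*A)² (k(A) = (A + (-1 + A))² = (-1 + 2*A)²)
((95762 + 138446)/(-168004 - 15131) + 313781) + k(511) = ((95762 + 138446)/(-168004 - 15131) + 313781) + (-1 + 2*511)² = (234208/(-183135) + 313781) + (-1 + 1022)² = (234208*(-1/183135) + 313781) + 1021² = (-234208/183135 + 313781) + 1042441 = 57464049227/183135 + 1042441 = 248371481762/183135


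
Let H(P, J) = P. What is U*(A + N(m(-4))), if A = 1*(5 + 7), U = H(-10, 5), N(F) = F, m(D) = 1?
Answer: -130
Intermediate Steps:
U = -10
A = 12 (A = 1*12 = 12)
U*(A + N(m(-4))) = -10*(12 + 1) = -10*13 = -130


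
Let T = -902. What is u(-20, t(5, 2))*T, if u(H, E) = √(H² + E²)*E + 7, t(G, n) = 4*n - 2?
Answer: -6314 - 10824*√109 ≈ -1.1932e+5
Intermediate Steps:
t(G, n) = -2 + 4*n
u(H, E) = 7 + E*√(E² + H²) (u(H, E) = √(E² + H²)*E + 7 = E*√(E² + H²) + 7 = 7 + E*√(E² + H²))
u(-20, t(5, 2))*T = (7 + (-2 + 4*2)*√((-2 + 4*2)² + (-20)²))*(-902) = (7 + (-2 + 8)*√((-2 + 8)² + 400))*(-902) = (7 + 6*√(6² + 400))*(-902) = (7 + 6*√(36 + 400))*(-902) = (7 + 6*√436)*(-902) = (7 + 6*(2*√109))*(-902) = (7 + 12*√109)*(-902) = -6314 - 10824*√109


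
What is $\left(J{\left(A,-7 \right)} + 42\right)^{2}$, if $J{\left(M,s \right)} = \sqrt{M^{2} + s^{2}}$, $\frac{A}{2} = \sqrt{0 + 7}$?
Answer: $\left(42 + \sqrt{77}\right)^{2} \approx 2578.1$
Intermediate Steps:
$A = 2 \sqrt{7}$ ($A = 2 \sqrt{0 + 7} = 2 \sqrt{7} \approx 5.2915$)
$\left(J{\left(A,-7 \right)} + 42\right)^{2} = \left(\sqrt{\left(2 \sqrt{7}\right)^{2} + \left(-7\right)^{2}} + 42\right)^{2} = \left(\sqrt{28 + 49} + 42\right)^{2} = \left(\sqrt{77} + 42\right)^{2} = \left(42 + \sqrt{77}\right)^{2}$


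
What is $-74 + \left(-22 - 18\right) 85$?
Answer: $-3474$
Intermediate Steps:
$-74 + \left(-22 - 18\right) 85 = -74 - 3400 = -3474$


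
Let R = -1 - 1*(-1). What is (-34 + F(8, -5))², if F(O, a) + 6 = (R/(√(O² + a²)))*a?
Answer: 1600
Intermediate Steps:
R = 0 (R = -1 + 1 = 0)
F(O, a) = -6 (F(O, a) = -6 + (0/(√(O² + a²)))*a = -6 + (0/√(O² + a²))*a = -6 + 0*a = -6 + 0 = -6)
(-34 + F(8, -5))² = (-34 - 6)² = (-40)² = 1600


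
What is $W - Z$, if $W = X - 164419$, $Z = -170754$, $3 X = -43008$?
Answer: $-8001$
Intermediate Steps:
$X = -14336$ ($X = \frac{1}{3} \left(-43008\right) = -14336$)
$W = -178755$ ($W = -14336 - 164419 = -178755$)
$W - Z = -178755 - -170754 = -178755 + 170754 = -8001$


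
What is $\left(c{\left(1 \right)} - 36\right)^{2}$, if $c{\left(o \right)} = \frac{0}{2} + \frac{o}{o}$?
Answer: $1225$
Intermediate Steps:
$c{\left(o \right)} = 1$ ($c{\left(o \right)} = 0 \cdot \frac{1}{2} + 1 = 0 + 1 = 1$)
$\left(c{\left(1 \right)} - 36\right)^{2} = \left(1 - 36\right)^{2} = \left(-35\right)^{2} = 1225$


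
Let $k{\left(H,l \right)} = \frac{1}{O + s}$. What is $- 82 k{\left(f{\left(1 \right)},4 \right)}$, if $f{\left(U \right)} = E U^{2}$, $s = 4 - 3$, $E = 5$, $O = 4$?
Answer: $- \frac{82}{5} \approx -16.4$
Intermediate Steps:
$s = 1$ ($s = 4 - 3 = 1$)
$f{\left(U \right)} = 5 U^{2}$
$k{\left(H,l \right)} = \frac{1}{5}$ ($k{\left(H,l \right)} = \frac{1}{4 + 1} = \frac{1}{5}$)
$- 82 k{\left(f{\left(1 \right)},4 \right)} = \left(-82\right) \frac{1}{5} = - \frac{82}{5}$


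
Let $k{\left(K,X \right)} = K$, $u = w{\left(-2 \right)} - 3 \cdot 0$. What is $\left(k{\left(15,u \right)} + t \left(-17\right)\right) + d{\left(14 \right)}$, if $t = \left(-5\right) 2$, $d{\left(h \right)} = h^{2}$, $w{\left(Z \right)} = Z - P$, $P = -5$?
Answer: $381$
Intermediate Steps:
$w{\left(Z \right)} = 5 + Z$ ($w{\left(Z \right)} = Z - -5 = Z + 5 = 5 + Z$)
$u = 3$ ($u = \left(5 - 2\right) - 3 \cdot 0 = 3 - 0 = 3 + 0 = 3$)
$t = -10$
$\left(k{\left(15,u \right)} + t \left(-17\right)\right) + d{\left(14 \right)} = \left(15 - -170\right) + 14^{2} = \left(15 + 170\right) + 196 = 185 + 196 = 381$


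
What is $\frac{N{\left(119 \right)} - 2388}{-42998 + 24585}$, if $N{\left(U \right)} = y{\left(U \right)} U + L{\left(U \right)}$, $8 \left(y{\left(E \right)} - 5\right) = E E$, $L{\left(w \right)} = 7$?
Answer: $- \frac{1670871}{147304} \approx -11.343$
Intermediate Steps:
$y{\left(E \right)} = 5 + \frac{E^{2}}{8}$ ($y{\left(E \right)} = 5 + \frac{E E}{8} = 5 + \frac{E^{2}}{8}$)
$N{\left(U \right)} = 7 + U \left(5 + \frac{U^{2}}{8}\right)$ ($N{\left(U \right)} = \left(5 + \frac{U^{2}}{8}\right) U + 7 = U \left(5 + \frac{U^{2}}{8}\right) + 7 = 7 + U \left(5 + \frac{U^{2}}{8}\right)$)
$\frac{N{\left(119 \right)} - 2388}{-42998 + 24585} = \frac{\left(7 + \frac{1}{8} \cdot 119 \left(40 + 119^{2}\right)\right) - 2388}{-42998 + 24585} = \frac{\left(7 + \frac{1}{8} \cdot 119 \left(40 + 14161\right)\right) - 2388}{-18413} = \left(\left(7 + \frac{1}{8} \cdot 119 \cdot 14201\right) - 2388\right) \left(- \frac{1}{18413}\right) = \left(\left(7 + \frac{1689919}{8}\right) - 2388\right) \left(- \frac{1}{18413}\right) = \left(\frac{1689975}{8} - 2388\right) \left(- \frac{1}{18413}\right) = \frac{1670871}{8} \left(- \frac{1}{18413}\right) = - \frac{1670871}{147304}$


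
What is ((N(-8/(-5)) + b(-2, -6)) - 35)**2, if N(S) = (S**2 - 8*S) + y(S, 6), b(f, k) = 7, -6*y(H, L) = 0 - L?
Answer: 866761/625 ≈ 1386.8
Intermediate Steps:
y(H, L) = L/6 (y(H, L) = -(0 - L)/6 = -(-1)*L/6 = L/6)
N(S) = 1 + S**2 - 8*S (N(S) = (S**2 - 8*S) + (1/6)*6 = (S**2 - 8*S) + 1 = 1 + S**2 - 8*S)
((N(-8/(-5)) + b(-2, -6)) - 35)**2 = (((1 + (-8/(-5))**2 - (-64)/(-5)) + 7) - 35)**2 = (((1 + (-8*(-1/5))**2 - (-64)*(-1)/5) + 7) - 35)**2 = (((1 + (8/5)**2 - 8*8/5) + 7) - 35)**2 = (((1 + 64/25 - 64/5) + 7) - 35)**2 = ((-231/25 + 7) - 35)**2 = (-56/25 - 35)**2 = (-931/25)**2 = 866761/625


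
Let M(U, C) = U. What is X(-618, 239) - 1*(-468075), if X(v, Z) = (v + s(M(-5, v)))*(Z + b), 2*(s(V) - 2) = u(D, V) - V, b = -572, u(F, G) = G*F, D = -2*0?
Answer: 1344741/2 ≈ 6.7237e+5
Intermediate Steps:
D = 0
u(F, G) = F*G
s(V) = 2 - V/2 (s(V) = 2 + (0*V - V)/2 = 2 + (0 - V)/2 = 2 + (-V)/2 = 2 - V/2)
X(v, Z) = (-572 + Z)*(9/2 + v) (X(v, Z) = (v + (2 - ½*(-5)))*(Z - 572) = (v + (2 + 5/2))*(-572 + Z) = (v + 9/2)*(-572 + Z) = (9/2 + v)*(-572 + Z) = (-572 + Z)*(9/2 + v))
X(-618, 239) - 1*(-468075) = (-2574 - 572*(-618) + (9/2)*239 + 239*(-618)) - 1*(-468075) = (-2574 + 353496 + 2151/2 - 147702) + 468075 = 408591/2 + 468075 = 1344741/2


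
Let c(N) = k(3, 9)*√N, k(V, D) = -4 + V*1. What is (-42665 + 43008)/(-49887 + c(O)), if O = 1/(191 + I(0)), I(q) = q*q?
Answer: -466892433/67906305554 + 49*√191/67906305554 ≈ -0.0068755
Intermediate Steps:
I(q) = q²
O = 1/191 (O = 1/(191 + 0²) = 1/(191 + 0) = 1/191 ≈ 0.0052356)
k(V, D) = -4 + V
c(N) = -√N (c(N) = (-4 + 3)*√N = -√N)
(-42665 + 43008)/(-49887 + c(O)) = (-42665 + 43008)/(-49887 - √(1/191)) = 343/(-49887 - √191/191)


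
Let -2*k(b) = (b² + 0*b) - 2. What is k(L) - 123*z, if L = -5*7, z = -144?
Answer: 34201/2 ≈ 17101.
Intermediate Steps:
L = -35
k(b) = 1 - b²/2 (k(b) = -((b² + 0*b) - 2)/2 = -((b² + 0) - 2)/2 = -(b² - 2)/2 = -(-2 + b²)/2 = 1 - b²/2)
k(L) - 123*z = (1 - ½*(-35)²) - 123*(-144) = (1 - ½*1225) + 17712 = (1 - 1225/2) + 17712 = -1223/2 + 17712 = 34201/2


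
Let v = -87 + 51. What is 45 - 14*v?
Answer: 549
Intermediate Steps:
v = -36
45 - 14*v = 45 - 14*(-36) = 45 + 504 = 549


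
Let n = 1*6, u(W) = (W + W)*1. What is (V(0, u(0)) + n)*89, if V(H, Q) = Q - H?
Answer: 534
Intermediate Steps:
u(W) = 2*W (u(W) = (2*W)*1 = 2*W)
n = 6
(V(0, u(0)) + n)*89 = ((2*0 - 1*0) + 6)*89 = ((0 + 0) + 6)*89 = (0 + 6)*89 = 6*89 = 534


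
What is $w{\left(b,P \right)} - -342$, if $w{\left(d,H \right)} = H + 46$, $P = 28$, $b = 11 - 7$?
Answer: $416$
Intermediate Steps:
$b = 4$
$w{\left(d,H \right)} = 46 + H$
$w{\left(b,P \right)} - -342 = \left(46 + 28\right) - -342 = 74 + 342 = 416$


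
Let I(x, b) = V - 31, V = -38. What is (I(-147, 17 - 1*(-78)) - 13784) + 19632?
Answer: 5779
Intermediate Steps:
I(x, b) = -69 (I(x, b) = -38 - 31 = -69)
(I(-147, 17 - 1*(-78)) - 13784) + 19632 = (-69 - 13784) + 19632 = -13853 + 19632 = 5779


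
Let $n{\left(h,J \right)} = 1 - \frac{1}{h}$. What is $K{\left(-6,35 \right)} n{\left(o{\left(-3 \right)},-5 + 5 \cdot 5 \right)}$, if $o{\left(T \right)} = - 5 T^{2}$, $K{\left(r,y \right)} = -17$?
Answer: $- \frac{782}{45} \approx -17.378$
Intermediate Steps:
$K{\left(-6,35 \right)} n{\left(o{\left(-3 \right)},-5 + 5 \cdot 5 \right)} = - 17 \frac{-1 - 5 \left(-3\right)^{2}}{\left(-5\right) \left(-3\right)^{2}} = - 17 \frac{-1 - 45}{\left(-5\right) 9} = - 17 \frac{-1 - 45}{-45} = - 17 \left(\left(- \frac{1}{45}\right) \left(-46\right)\right) = \left(-17\right) \frac{46}{45} = - \frac{782}{45}$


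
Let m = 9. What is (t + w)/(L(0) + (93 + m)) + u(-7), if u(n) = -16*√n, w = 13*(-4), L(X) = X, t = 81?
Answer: 29/102 - 16*I*√7 ≈ 0.28431 - 42.332*I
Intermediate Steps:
w = -52
(t + w)/(L(0) + (93 + m)) + u(-7) = (81 - 52)/(0 + (93 + 9)) - 16*I*√7 = 29/(0 + 102) - 16*I*√7 = 29/102 - 16*I*√7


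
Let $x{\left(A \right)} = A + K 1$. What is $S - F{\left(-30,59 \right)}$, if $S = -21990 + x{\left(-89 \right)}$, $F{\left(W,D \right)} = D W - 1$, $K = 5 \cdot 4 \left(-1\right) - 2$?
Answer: $-20330$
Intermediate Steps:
$K = -22$ ($K = 5 \left(-4\right) - 2 = -20 - 2 = -22$)
$F{\left(W,D \right)} = -1 + D W$
$x{\left(A \right)} = -22 + A$ ($x{\left(A \right)} = A - 22 = -22 + A$)
$S = -22101$ ($S = -21990 - 111 = -22101$)
$S - F{\left(-30,59 \right)} = -22101 - \left(-1 + 59 \left(-30\right)\right) = -22101 - \left(-1 - 1770\right) = -22101 - -1771 = -22101 + 1771 = -20330$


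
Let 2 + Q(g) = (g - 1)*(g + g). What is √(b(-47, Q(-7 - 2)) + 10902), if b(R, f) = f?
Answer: 2*√2770 ≈ 105.26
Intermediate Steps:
Q(g) = -2 + 2*g*(-1 + g) (Q(g) = -2 + (g - 1)*(g + g) = -2 + (-1 + g)*(2*g) = -2 + 2*g*(-1 + g))
√(b(-47, Q(-7 - 2)) + 10902) = √((-2 - 2*(-7 - 2) + 2*(-7 - 2)²) + 10902) = √((-2 - 2*(-9) + 2*(-9)²) + 10902) = √((-2 + 18 + 2*81) + 10902) = √((-2 + 18 + 162) + 10902) = √(178 + 10902) = √11080 = 2*√2770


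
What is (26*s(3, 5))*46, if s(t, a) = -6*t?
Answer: -21528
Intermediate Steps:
(26*s(3, 5))*46 = (26*(-6*3))*46 = (26*(-18))*46 = -468*46 = -21528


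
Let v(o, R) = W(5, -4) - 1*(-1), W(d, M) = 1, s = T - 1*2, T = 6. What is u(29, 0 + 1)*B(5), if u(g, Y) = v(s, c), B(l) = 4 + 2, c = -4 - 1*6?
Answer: 12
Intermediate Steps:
c = -10 (c = -4 - 6 = -10)
s = 4 (s = 6 - 1*2 = 6 - 2 = 4)
v(o, R) = 2 (v(o, R) = 1 - 1*(-1) = 1 + 1 = 2)
B(l) = 6
u(g, Y) = 2
u(29, 0 + 1)*B(5) = 2*6 = 12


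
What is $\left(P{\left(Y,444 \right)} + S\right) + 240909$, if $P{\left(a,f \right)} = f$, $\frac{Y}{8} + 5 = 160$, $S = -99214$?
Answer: $142139$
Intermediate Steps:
$Y = 1240$ ($Y = -40 + 8 \cdot 160 = -40 + 1280 = 1240$)
$\left(P{\left(Y,444 \right)} + S\right) + 240909 = \left(444 - 99214\right) + 240909 = -98770 + 240909 = 142139$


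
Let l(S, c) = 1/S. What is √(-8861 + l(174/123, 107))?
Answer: I*√29806026/58 ≈ 94.129*I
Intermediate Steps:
√(-8861 + l(174/123, 107)) = √(-8861 + 1/(174/123)) = √(-8861 + 1/(174*(1/123))) = √(-8861 + 1/(58/41)) = √(-8861 + 41/58) = √(-513897/58) = I*√29806026/58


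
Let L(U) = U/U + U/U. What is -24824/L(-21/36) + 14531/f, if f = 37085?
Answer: -460284489/37085 ≈ -12412.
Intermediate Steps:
L(U) = 2 (L(U) = 1 + 1 = 2)
-24824/L(-21/36) + 14531/f = -24824/2 + 14531/37085 = -24824*½ + 14531*(1/37085) = -12412 + 14531/37085 = -460284489/37085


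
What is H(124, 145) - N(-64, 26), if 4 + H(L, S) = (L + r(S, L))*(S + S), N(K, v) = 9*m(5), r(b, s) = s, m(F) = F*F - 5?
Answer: 71736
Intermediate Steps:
m(F) = -5 + F² (m(F) = F² - 5 = -5 + F²)
N(K, v) = 180 (N(K, v) = 9*(-5 + 5²) = 9*(-5 + 25) = 9*20 = 180)
H(L, S) = -4 + 4*L*S (H(L, S) = -4 + (L + L)*(S + S) = -4 + (2*L)*(2*S) = -4 + 4*L*S)
H(124, 145) - N(-64, 26) = (-4 + 4*124*145) - 1*180 = (-4 + 71920) - 180 = 71916 - 180 = 71736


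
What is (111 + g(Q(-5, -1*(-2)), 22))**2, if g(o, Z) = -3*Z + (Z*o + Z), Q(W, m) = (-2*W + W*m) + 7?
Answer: 48841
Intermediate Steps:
Q(W, m) = 7 - 2*W + W*m
g(o, Z) = -2*Z + Z*o (g(o, Z) = -3*Z + (Z + Z*o) = -2*Z + Z*o)
(111 + g(Q(-5, -1*(-2)), 22))**2 = (111 + 22*(-2 + (7 - 2*(-5) - (-5)*(-2))))**2 = (111 + 22*(-2 + (7 + 10 - 5*2)))**2 = (111 + 22*(-2 + (7 + 10 - 10)))**2 = (111 + 22*(-2 + 7))**2 = (111 + 22*5)**2 = (111 + 110)**2 = 221**2 = 48841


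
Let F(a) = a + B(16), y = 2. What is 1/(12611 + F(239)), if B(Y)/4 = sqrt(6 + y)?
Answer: 6425/82561186 - 2*sqrt(2)/41280593 ≈ 7.7753e-5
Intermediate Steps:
B(Y) = 8*sqrt(2) (B(Y) = 4*sqrt(6 + 2) = 4*sqrt(8) = 4*(2*sqrt(2)) = 8*sqrt(2))
F(a) = a + 8*sqrt(2)
1/(12611 + F(239)) = 1/(12611 + (239 + 8*sqrt(2))) = 1/(12850 + 8*sqrt(2))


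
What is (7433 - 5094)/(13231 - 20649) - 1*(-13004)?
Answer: 96461333/7418 ≈ 13004.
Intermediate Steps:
(7433 - 5094)/(13231 - 20649) - 1*(-13004) = 2339/(-7418) + 13004 = 2339*(-1/7418) + 13004 = -2339/7418 + 13004 = 96461333/7418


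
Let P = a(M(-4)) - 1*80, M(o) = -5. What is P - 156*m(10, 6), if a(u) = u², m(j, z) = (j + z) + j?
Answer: -4111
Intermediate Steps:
m(j, z) = z + 2*j
P = -55 (P = (-5)² - 1*80 = 25 - 80 = -55)
P - 156*m(10, 6) = -55 - 156*(6 + 2*10) = -55 - 156*(6 + 20) = -55 - 156*26 = -55 - 4056 = -4111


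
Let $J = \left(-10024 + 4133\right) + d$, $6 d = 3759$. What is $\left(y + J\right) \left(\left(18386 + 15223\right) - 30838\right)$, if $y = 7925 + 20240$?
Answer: $\frac{126914571}{2} \approx 6.3457 \cdot 10^{7}$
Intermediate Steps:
$d = \frac{1253}{2}$ ($d = \frac{1}{6} \cdot 3759 = \frac{1253}{2} \approx 626.5$)
$y = 28165$
$J = - \frac{10529}{2}$ ($J = \left(-10024 + 4133\right) + \frac{1253}{2} = -5891 + \frac{1253}{2} = - \frac{10529}{2} \approx -5264.5$)
$\left(y + J\right) \left(\left(18386 + 15223\right) - 30838\right) = \left(28165 - \frac{10529}{2}\right) \left(\left(18386 + 15223\right) - 30838\right) = \frac{45801 \left(33609 - 30838\right)}{2} = \frac{45801}{2} \cdot 2771 = \frac{126914571}{2}$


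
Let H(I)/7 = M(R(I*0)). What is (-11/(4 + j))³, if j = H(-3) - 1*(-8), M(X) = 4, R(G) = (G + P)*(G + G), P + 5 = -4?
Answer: -1331/64000 ≈ -0.020797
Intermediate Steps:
P = -9 (P = -5 - 4 = -9)
R(G) = 2*G*(-9 + G) (R(G) = (G - 9)*(G + G) = (-9 + G)*(2*G) = 2*G*(-9 + G))
H(I) = 28 (H(I) = 7*4 = 28)
j = 36 (j = 28 - 1*(-8) = 28 + 8 = 36)
(-11/(4 + j))³ = (-11/(4 + 36))³ = (-11/40)³ = -1331/64000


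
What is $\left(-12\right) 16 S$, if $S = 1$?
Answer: $-192$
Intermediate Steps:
$\left(-12\right) 16 S = \left(-12\right) 16 \cdot 1 = \left(-192\right) 1 = -192$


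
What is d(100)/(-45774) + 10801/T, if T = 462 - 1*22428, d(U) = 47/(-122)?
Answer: -1436104153/2920655844 ≈ -0.49171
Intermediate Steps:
d(U) = -47/122 (d(U) = 47*(-1/122) = -47/122)
T = -21966 (T = 462 - 22428 = -21966)
d(100)/(-45774) + 10801/T = -47/122/(-45774) + 10801/(-21966) = -47/122*(-1/45774) + 10801*(-1/21966) = 47/5584428 - 1543/3138 = -1436104153/2920655844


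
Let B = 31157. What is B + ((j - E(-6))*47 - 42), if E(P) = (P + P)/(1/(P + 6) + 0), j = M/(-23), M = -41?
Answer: 717572/23 ≈ 31199.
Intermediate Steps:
j = 41/23 (j = -41/(-23) = -41*(-1/23) = 41/23 ≈ 1.7826)
E(P) = 2*P*(6 + P) (E(P) = (2*P)/(1/(6 + P) + 0) = (2*P)/(1/(6 + P)) = (2*P)*(6 + P) = 2*P*(6 + P))
B + ((j - E(-6))*47 - 42) = 31157 + ((41/23 - 2*(-6)*(6 - 6))*47 - 42) = 31157 + ((41/23 - 2*(-6)*0)*47 - 42) = 31157 + ((41/23 - 1*0)*47 - 42) = 31157 + ((41/23 + 0)*47 - 42) = 31157 + ((41/23)*47 - 42) = 31157 + (1927/23 - 42) = 31157 + 961/23 = 717572/23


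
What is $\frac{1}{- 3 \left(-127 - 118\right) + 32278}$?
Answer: $\frac{1}{33013} \approx 3.0291 \cdot 10^{-5}$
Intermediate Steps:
$\frac{1}{- 3 \left(-127 - 118\right) + 32278} = \frac{1}{\left(-3\right) \left(-245\right) + 32278} = \frac{1}{735 + 32278} = \frac{1}{33013}$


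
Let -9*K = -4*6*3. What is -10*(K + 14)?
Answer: -220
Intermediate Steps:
K = 8 (K = -(-4*6)*3/9 = -(-8)*3/3 = -1/9*(-72) = 8)
-10*(K + 14) = -10*(8 + 14) = -10*22 = -220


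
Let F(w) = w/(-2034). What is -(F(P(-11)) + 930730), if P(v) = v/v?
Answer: -1893104819/2034 ≈ -9.3073e+5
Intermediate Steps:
P(v) = 1
F(w) = -w/2034 (F(w) = w*(-1/2034) = -w/2034)
-(F(P(-11)) + 930730) = -(-1/2034*1 + 930730) = -(-1/2034 + 930730) = -1*1893104819/2034 = -1893104819/2034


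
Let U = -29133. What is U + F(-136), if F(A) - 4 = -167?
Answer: -29296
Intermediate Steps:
F(A) = -163 (F(A) = 4 - 167 = -163)
U + F(-136) = -29133 - 163 = -29296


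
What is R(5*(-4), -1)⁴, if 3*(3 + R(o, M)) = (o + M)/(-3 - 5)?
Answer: 83521/4096 ≈ 20.391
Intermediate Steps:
R(o, M) = -3 - M/24 - o/24 (R(o, M) = -3 + ((o + M)/(-3 - 5))/3 = -3 + ((M + o)/(-8))/3 = -3 + ((M + o)*(-⅛))/3 = -3 + (-M/8 - o/8)/3 = -3 + (-M/24 - o/24) = -3 - M/24 - o/24)
R(5*(-4), -1)⁴ = (-3 - 1/24*(-1) - 5*(-4)/24)⁴ = (-3 + 1/24 - 1/24*(-20))⁴ = (-3 + 1/24 + ⅚)⁴ = (-17/8)⁴ = 83521/4096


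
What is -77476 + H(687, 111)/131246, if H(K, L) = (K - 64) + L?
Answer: -5084207181/65623 ≈ -77476.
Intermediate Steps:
H(K, L) = -64 + K + L (H(K, L) = (-64 + K) + L = -64 + K + L)
-77476 + H(687, 111)/131246 = -77476 + (-64 + 687 + 111)/131246 = -77476 + 734*(1/131246) = -77476 + 367/65623 = -5084207181/65623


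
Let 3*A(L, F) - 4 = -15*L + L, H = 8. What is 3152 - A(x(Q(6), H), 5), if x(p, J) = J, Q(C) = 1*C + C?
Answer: 3188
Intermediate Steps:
Q(C) = 2*C (Q(C) = C + C = 2*C)
A(L, F) = 4/3 - 14*L/3 (A(L, F) = 4/3 + (-15*L + L)/3 = 4/3 + (-14*L)/3 = 4/3 - 14*L/3)
3152 - A(x(Q(6), H), 5) = 3152 - (4/3 - 14/3*8) = 3152 - (4/3 - 112/3) = 3152 - 1*(-36) = 3152 + 36 = 3188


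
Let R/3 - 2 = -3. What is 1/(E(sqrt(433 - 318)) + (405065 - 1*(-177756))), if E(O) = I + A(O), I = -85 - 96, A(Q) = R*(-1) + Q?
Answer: 582643/339472865334 - sqrt(115)/339472865334 ≈ 1.7163e-6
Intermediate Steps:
R = -3 (R = 6 + 3*(-3) = 6 - 9 = -3)
A(Q) = 3 + Q (A(Q) = -3*(-1) + Q = 3 + Q)
I = -181
E(O) = -178 + O (E(O) = -181 + (3 + O) = -178 + O)
1/(E(sqrt(433 - 318)) + (405065 - 1*(-177756))) = 1/((-178 + sqrt(433 - 318)) + (405065 - 1*(-177756))) = 1/((-178 + sqrt(115)) + (405065 + 177756)) = 1/((-178 + sqrt(115)) + 582821) = 1/(582643 + sqrt(115))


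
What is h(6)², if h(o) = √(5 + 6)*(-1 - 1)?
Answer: 44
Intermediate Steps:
h(o) = -2*√11 (h(o) = √11*(-2) = -2*√11)
h(6)² = (-2*√11)² = 44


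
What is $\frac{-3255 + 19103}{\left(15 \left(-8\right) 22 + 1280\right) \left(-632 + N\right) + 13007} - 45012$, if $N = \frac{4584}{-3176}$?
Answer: $- \frac{15626922233332}{347172499} \approx -45012.0$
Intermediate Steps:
$N = - \frac{573}{397}$ ($N = 4584 \left(- \frac{1}{3176}\right) = - \frac{573}{397} \approx -1.4433$)
$\frac{-3255 + 19103}{\left(15 \left(-8\right) 22 + 1280\right) \left(-632 + N\right) + 13007} - 45012 = \frac{-3255 + 19103}{\left(15 \left(-8\right) 22 + 1280\right) \left(-632 - \frac{573}{397}\right) + 13007} - 45012 = \frac{15848}{\left(\left(-120\right) 22 + 1280\right) \left(- \frac{251477}{397}\right) + 13007} - 45012 = \frac{15848}{\left(-2640 + 1280\right) \left(- \frac{251477}{397}\right) + 13007} - 45012 = \frac{15848}{\left(-1360\right) \left(- \frac{251477}{397}\right) + 13007} - 45012 = \frac{15848}{\frac{342008720}{397} + 13007} - 45012 = \frac{15848}{\frac{347172499}{397}} - 45012 = 15848 \cdot \frac{397}{347172499} - 45012 = \frac{6291656}{347172499} - 45012 = - \frac{15626922233332}{347172499}$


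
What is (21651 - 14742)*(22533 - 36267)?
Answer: -94888206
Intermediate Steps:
(21651 - 14742)*(22533 - 36267) = 6909*(-13734) = -94888206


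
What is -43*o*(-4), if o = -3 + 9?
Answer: 1032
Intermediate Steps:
o = 6
-43*o*(-4) = -43*6*(-4) = -258*(-4) = 1032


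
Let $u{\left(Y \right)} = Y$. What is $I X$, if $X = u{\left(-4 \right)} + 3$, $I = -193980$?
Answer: $193980$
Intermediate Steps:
$X = -1$ ($X = -4 + 3 = -1$)
$I X = \left(-193980\right) \left(-1\right) = 193980$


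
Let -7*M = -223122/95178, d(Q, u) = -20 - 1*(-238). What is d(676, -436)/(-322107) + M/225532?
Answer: -5447460948007/8066621850436884 ≈ -0.00067531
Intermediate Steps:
d(Q, u) = 218 (d(Q, u) = -20 + 238 = 218)
M = 37187/111041 (M = -(-223122)/(7*95178) = -1/7*(-37187/15863) = 37187/111041 ≈ 0.33489)
d(676, -436)/(-322107) + M/225532 = 218/(-322107) + (37187/111041)/225532 = 218*(-1/322107) + (37187/111041)*(1/225532) = -218/322107 + 37187/25043298812 = -5447460948007/8066621850436884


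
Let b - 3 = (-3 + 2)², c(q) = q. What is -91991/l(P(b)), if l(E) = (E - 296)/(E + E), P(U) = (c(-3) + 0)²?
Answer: 1655838/287 ≈ 5769.5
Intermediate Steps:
b = 4 (b = 3 + (-3 + 2)² = 3 + (-1)² = 3 + 1 = 4)
P(U) = 9 (P(U) = (-3 + 0)² = (-3)² = 9)
l(E) = (-296 + E)/(2*E) (l(E) = (-296 + E)/((2*E)) = (-296 + E)*(1/(2*E)) = (-296 + E)/(2*E))
-91991/l(P(b)) = -91991*18/(-296 + 9) = -91991/((½)*(⅑)*(-287)) = -91991/(-287/18) = -91991*(-18/287) = 1655838/287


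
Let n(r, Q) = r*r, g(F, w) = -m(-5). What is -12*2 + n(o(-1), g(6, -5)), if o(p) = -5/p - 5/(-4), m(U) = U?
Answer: 241/16 ≈ 15.063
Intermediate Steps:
g(F, w) = 5 (g(F, w) = -1*(-5) = 5)
o(p) = 5/4 - 5/p (o(p) = -5/p - 5*(-¼) = -5/p + 5/4 = 5/4 - 5/p)
n(r, Q) = r²
-12*2 + n(o(-1), g(6, -5)) = -12*2 + (5/4 - 5/(-1))² = -24 + (5/4 - 5*(-1))² = -24 + (5/4 + 5)² = -24 + (25/4)² = -24 + 625/16 = 241/16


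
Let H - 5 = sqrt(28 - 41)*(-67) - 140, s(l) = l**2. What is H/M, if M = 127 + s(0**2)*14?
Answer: -135/127 - 67*I*sqrt(13)/127 ≈ -1.063 - 1.9021*I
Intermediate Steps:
M = 127 (M = 127 + (0**2)**2*14 = 127 + 0**2*14 = 127 + 0*14 = 127 + 0 = 127)
H = -135 - 67*I*sqrt(13) (H = 5 + (sqrt(28 - 41)*(-67) - 140) = 5 + (sqrt(-13)*(-67) - 140) = 5 + ((I*sqrt(13))*(-67) - 140) = 5 + (-67*I*sqrt(13) - 140) = 5 + (-140 - 67*I*sqrt(13)) = -135 - 67*I*sqrt(13) ≈ -135.0 - 241.57*I)
H/M = (-135 - 67*I*sqrt(13))/127 = (-135 - 67*I*sqrt(13))*(1/127) = -135/127 - 67*I*sqrt(13)/127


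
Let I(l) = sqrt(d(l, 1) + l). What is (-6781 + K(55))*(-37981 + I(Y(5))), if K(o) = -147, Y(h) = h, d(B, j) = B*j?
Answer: 263132368 - 6928*sqrt(10) ≈ 2.6311e+8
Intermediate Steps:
I(l) = sqrt(2)*sqrt(l) (I(l) = sqrt(l*1 + l) = sqrt(l + l) = sqrt(2*l) = sqrt(2)*sqrt(l))
(-6781 + K(55))*(-37981 + I(Y(5))) = (-6781 - 147)*(-37981 + sqrt(2)*sqrt(5)) = -6928*(-37981 + sqrt(10)) = 263132368 - 6928*sqrt(10)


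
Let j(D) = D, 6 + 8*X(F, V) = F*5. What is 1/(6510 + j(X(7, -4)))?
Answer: 8/52109 ≈ 0.00015352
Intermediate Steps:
X(F, V) = -3/4 + 5*F/8 (X(F, V) = -3/4 + (F*5)/8 = -3/4 + (5*F)/8 = -3/4 + 5*F/8)
1/(6510 + j(X(7, -4))) = 1/(6510 + (-3/4 + (5/8)*7)) = 1/(6510 + (-3/4 + 35/8)) = 1/(6510 + 29/8) = 1/(52109/8) = 8/52109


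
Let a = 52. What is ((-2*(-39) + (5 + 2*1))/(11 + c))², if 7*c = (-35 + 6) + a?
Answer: 14161/400 ≈ 35.402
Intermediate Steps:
c = 23/7 (c = ((-35 + 6) + 52)/7 = (-29 + 52)/7 = (⅐)*23 = 23/7 ≈ 3.2857)
((-2*(-39) + (5 + 2*1))/(11 + c))² = ((-2*(-39) + (5 + 2*1))/(11 + 23/7))² = ((78 + (5 + 2))/(100/7))² = ((78 + 7)*(7/100))² = (85*(7/100))² = (119/20)² = 14161/400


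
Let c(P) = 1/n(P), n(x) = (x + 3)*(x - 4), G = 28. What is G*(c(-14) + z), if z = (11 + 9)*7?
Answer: 388094/99 ≈ 3920.1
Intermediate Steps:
n(x) = (-4 + x)*(3 + x) (n(x) = (3 + x)*(-4 + x) = (-4 + x)*(3 + x))
c(P) = 1/(-12 + P² - P)
z = 140 (z = 20*7 = 140)
G*(c(-14) + z) = 28*(1/(-12 + (-14)² - 1*(-14)) + 140) = 28*(1/(-12 + 196 + 14) + 140) = 28*(1/198 + 140) = 28*(27721/198) = 388094/99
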